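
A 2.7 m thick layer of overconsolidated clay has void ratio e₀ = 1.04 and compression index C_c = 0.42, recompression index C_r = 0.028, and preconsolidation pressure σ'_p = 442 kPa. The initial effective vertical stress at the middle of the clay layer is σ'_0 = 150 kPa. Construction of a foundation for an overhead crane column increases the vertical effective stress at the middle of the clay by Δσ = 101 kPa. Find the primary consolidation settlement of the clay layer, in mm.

Final effective stress: σ'_f = 150 + 101 = 251 kPa.
σ'_f = 251 ≤ σ'_p = 442 kPa, so the clay remains overconsolidated and only the recompression index applies:
S_c = C_r·H/(1+e₀)·log₁₀(σ'_f/σ'_0) = 0.028×2.7/2.04×log₁₀(251/150)
    = 0.037058 × 0.22358 = 0.008285 m

S_c ≈ 8.29 mm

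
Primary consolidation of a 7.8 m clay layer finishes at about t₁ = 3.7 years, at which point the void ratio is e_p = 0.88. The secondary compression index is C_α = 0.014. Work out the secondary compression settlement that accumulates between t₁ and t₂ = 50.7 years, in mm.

S_s ≈ 66 mm

Secondary compression: S_s = C_α·H/(1+e_p)·log₁₀(t₂/t₁)
S_s = 0.014×7.8/(1+0.88)×log₁₀(50.7/3.7)
    = 0.05809 × 1.137 = 0.06603 m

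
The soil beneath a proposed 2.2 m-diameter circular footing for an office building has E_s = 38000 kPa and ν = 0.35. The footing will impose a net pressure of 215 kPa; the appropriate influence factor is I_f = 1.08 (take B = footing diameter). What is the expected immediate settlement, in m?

S_e ≈ 0.0118 m

Immediate (elastic) settlement: S_e = q·B·(1−ν²)/E_s · I_f.
S_e = 215 × 2.2 × (1 − 0.35²) / 38000 × 1.08
    = 215 × 2.2 × 0.8775 / 38000 × 1.08
    = 0.0118 m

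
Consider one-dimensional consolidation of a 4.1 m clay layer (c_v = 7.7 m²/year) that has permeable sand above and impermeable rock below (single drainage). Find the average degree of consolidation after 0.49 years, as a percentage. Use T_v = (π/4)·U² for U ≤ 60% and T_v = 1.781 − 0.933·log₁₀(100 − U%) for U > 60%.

U ≈ 53.5 %

Drainage path length: H_d = H = 4.1 m (single drainage).
T_v = c_v·t/H_d² = 7.7×0.49/4.1² = 0.22445.
T_v = 0.22445 corresponds to the U ≤ 60% branch:
U = √(4T_v/π) = 0.5346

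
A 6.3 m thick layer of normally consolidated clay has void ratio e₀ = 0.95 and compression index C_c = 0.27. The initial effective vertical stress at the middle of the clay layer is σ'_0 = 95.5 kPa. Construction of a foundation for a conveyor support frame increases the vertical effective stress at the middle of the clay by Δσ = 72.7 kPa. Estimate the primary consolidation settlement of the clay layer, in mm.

Final effective stress: σ'_f = σ'_0 + Δσ = 95.5 + 72.7 = 168.2 kPa.
Normally consolidated clay, so the full stress increment lies on the virgin compression line:
S_c = C_c·H/(1+e₀)·log₁₀(σ'_f/σ'_0) = 0.27×6.3/(1+0.95)×log₁₀(168.2/95.5)
    = 0.87231 × 0.24582 = 0.2144 m

S_c ≈ 214 mm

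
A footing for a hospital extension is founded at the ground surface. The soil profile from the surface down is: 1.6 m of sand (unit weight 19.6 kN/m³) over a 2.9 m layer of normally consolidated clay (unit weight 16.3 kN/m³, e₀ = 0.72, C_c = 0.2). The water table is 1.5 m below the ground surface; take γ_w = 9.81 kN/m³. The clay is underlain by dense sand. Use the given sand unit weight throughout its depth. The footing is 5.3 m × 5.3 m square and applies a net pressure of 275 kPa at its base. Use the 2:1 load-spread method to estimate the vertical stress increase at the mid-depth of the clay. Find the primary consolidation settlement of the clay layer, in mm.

Mid-depth of clay below the ground surface: z = 1.6 + 2.9/2 = 3.05 m.
Total vertical stress at mid-clay: σ_v = 19.6×1.6 + 16.3×1.45 = 54.995 kPa.
Pore pressure: u = 9.81×(3.05 − 1.5) = 15.206 kPa.
Initial effective stress: σ'_0 = σ_v − u = 54.995 − 15.206 = 39.789 kPa.
Stress increase at mid-clay by the 2:1 spreading method:
Δσ = qBL/((B+z)(L+z)) = 275×5.3×5.3/((5.3+3.05)(5.3+3.05)) = 110.79 kPa
Final effective stress: σ'_f = σ'_0 + Δσ = 39.789 + 110.79 = 150.58 kPa.
Normally consolidated clay, so the full stress increment lies on the virgin compression line:
S_c = C_c·H/(1+e₀)·log₁₀(σ'_f/σ'_0) = 0.2×2.9/(1+0.72)×log₁₀(150.58/39.789)
    = 0.33721 × 0.578 = 0.1949 m

S_c ≈ 195 mm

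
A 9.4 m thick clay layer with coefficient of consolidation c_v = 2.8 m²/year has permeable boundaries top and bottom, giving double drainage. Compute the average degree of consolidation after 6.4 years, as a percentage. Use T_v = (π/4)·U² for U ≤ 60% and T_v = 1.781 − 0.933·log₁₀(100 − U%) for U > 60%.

Drainage path length: H_d = H/2 = 4.7 m (double drainage).
T_v = c_v·t/H_d² = 2.8×6.4/4.7² = 0.81123.
T_v = 0.81123 corresponds to the U > 60% branch:
U = 1 − 10^((1.781 − T_v)/0.933)/100 = 0.8905

U ≈ 89.1 %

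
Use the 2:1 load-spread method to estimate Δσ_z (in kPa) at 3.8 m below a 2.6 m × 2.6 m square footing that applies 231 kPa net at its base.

Δσ_z ≈ 38.1 kPa

By the 2:1 method the load spreads at 1 horizontal : 2 vertical, so at depth z the loaded area has grown by z in each plan dimension:
Δσ = qBL/((B+z)(L+z)) = 231×2.6×2.6/((2.6+3.8)(2.6+3.8)) = 38.124 kPa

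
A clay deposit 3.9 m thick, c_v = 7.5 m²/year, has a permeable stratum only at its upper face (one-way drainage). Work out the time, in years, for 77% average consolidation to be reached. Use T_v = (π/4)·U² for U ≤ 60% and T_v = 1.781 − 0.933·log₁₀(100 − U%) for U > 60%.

Drainage path length: H_d = H = 3.9 m (single drainage).
U > 60%: T_v = 1.781 − 0.933·log₁₀(100 − 77) = 0.51051.
t = T_v·H_d²/c_v = 0.51051×3.9²/7.5 = 1.035 years.

t ≈ 1.04 years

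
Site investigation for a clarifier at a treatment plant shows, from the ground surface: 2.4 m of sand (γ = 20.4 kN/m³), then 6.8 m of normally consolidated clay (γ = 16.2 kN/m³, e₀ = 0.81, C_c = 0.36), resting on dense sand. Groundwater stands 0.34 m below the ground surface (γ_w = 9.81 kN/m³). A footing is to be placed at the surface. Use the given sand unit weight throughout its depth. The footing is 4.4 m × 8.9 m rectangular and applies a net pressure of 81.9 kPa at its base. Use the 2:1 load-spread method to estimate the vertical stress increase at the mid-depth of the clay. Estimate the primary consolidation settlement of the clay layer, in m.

Mid-depth of clay below the ground surface: z = 2.4 + 6.8/2 = 5.8 m.
Total vertical stress at mid-clay: σ_v = 20.4×2.4 + 16.2×3.4 = 104.04 kPa.
Pore pressure: u = 9.81×(5.8 − 0.34) = 53.563 kPa.
Initial effective stress: σ'_0 = σ_v − u = 104.04 − 53.563 = 50.477 kPa.
Stress increase at mid-clay by the 2:1 spreading method:
Δσ = qBL/((B+z)(L+z)) = 81.9×4.4×8.9/((4.4+5.8)(8.9+5.8)) = 21.39 kPa
Final effective stress: σ'_f = σ'_0 + Δσ = 50.477 + 21.39 = 71.867 kPa.
Normally consolidated clay, so the full stress increment lies on the virgin compression line:
S_c = C_c·H/(1+e₀)·log₁₀(σ'_f/σ'_0) = 0.36×6.8/(1+0.81)×log₁₀(71.867/50.477)
    = 1.3525 × 0.15344 = 0.2075 m

S_c ≈ 0.208 m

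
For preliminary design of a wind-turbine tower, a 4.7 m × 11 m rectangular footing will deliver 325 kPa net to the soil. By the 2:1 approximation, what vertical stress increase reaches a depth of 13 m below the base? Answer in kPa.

Δσ_z ≈ 39.6 kPa

By the 2:1 method the load spreads at 1 horizontal : 2 vertical, so at depth z the loaded area has grown by z in each plan dimension:
Δσ = qBL/((B+z)(L+z)) = 325×4.7×11/((4.7+13)(11+13)) = 39.554 kPa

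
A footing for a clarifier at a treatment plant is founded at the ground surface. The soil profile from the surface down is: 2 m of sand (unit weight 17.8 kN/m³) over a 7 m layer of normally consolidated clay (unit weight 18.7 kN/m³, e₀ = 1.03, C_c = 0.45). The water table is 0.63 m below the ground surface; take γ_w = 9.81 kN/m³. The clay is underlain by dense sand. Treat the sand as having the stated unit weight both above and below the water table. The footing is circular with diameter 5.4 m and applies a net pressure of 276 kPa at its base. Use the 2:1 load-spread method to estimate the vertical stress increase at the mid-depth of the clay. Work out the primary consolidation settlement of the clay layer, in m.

Mid-depth of clay below the ground surface: z = 2 + 7/2 = 5.5 m.
Total vertical stress at mid-clay: σ_v = 17.8×2 + 18.7×3.5 = 101.05 kPa.
Pore pressure: u = 9.81×(5.5 − 0.63) = 47.775 kPa.
Initial effective stress: σ'_0 = σ_v − u = 101.05 − 47.775 = 53.275 kPa.
Stress increase at mid-clay by the 2:1 spreading method:
Δσ ≈ qD²/(D+z)² = 276×5.4²/(5.4+5.5)² = 67.74 kPa
Final effective stress: σ'_f = σ'_0 + Δσ = 53.275 + 67.74 = 121.01 kPa.
Normally consolidated clay, so the full stress increment lies on the virgin compression line:
S_c = C_c·H/(1+e₀)·log₁₀(σ'_f/σ'_0) = 0.45×7/(1+1.03)×log₁₀(121.01/53.275)
    = 1.5517 × 0.3563 = 0.5529 m

S_c ≈ 0.553 m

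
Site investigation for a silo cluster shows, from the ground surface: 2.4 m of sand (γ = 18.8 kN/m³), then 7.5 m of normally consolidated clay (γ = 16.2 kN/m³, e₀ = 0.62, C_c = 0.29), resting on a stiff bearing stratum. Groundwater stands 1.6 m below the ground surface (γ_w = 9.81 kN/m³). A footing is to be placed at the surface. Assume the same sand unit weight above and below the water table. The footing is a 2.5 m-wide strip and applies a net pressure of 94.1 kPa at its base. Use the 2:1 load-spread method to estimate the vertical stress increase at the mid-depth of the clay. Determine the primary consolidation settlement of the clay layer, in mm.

S_c ≈ 214 mm

Mid-depth of clay below the ground surface: z = 2.4 + 7.5/2 = 6.15 m.
Total vertical stress at mid-clay: σ_v = 18.8×2.4 + 16.2×3.75 = 105.87 kPa.
Pore pressure: u = 9.81×(6.15 − 1.6) = 44.636 kPa.
Initial effective stress: σ'_0 = σ_v − u = 105.87 − 44.636 = 61.234 kPa.
Stress increase at mid-clay by the 2:1 spreading method:
Δσ = qB/(B+z) = 94.1×2.5/(2.5+6.15) = 27.197 kPa
Final effective stress: σ'_f = σ'_0 + Δσ = 61.234 + 27.197 = 88.431 kPa.
Normally consolidated clay, so the full stress increment lies on the virgin compression line:
S_c = C_c·H/(1+e₀)·log₁₀(σ'_f/σ'_0) = 0.29×7.5/(1+0.62)×log₁₀(88.431/61.234)
    = 1.3426 × 0.15961 = 0.2143 m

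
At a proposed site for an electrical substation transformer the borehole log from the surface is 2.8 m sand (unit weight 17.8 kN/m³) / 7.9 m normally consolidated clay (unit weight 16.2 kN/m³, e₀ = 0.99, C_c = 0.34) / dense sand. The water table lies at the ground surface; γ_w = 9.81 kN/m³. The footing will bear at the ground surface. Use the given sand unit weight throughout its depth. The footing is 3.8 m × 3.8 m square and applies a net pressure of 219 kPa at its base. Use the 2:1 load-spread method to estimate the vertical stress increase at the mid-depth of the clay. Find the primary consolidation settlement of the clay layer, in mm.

Mid-depth of clay below the ground surface: z = 2.8 + 7.9/2 = 6.75 m.
Total vertical stress at mid-clay: σ_v = 17.8×2.8 + 16.2×3.95 = 113.83 kPa.
Pore pressure: u = 9.81×(6.75 − 0) = 66.218 kPa.
Initial effective stress: σ'_0 = σ_v − u = 113.83 − 66.218 = 47.612 kPa.
Stress increase at mid-clay by the 2:1 spreading method:
Δσ = qBL/((B+z)(L+z)) = 219×3.8×3.8/((3.8+6.75)(3.8+6.75)) = 28.412 kPa
Final effective stress: σ'_f = σ'_0 + Δσ = 47.612 + 28.412 = 76.024 kPa.
Normally consolidated clay, so the full stress increment lies on the virgin compression line:
S_c = C_c·H/(1+e₀)·log₁₀(σ'_f/σ'_0) = 0.34×7.9/(1+0.99)×log₁₀(76.024/47.612)
    = 1.3497 × 0.20323 = 0.2743 m

S_c ≈ 274 mm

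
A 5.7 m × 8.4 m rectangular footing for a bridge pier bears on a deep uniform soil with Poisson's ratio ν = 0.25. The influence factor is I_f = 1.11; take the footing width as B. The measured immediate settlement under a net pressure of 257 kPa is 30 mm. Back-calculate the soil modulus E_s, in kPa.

S_e = q·B·(1−ν²)/E_s · I_f  ⇒  E_s = q·B·(1−ν²)·I_f / S_e.
E_s = 257 × 5.7 × 0.9375 × 1.11 / 0.03 = 50810 kPa

E_s ≈ 50800 kPa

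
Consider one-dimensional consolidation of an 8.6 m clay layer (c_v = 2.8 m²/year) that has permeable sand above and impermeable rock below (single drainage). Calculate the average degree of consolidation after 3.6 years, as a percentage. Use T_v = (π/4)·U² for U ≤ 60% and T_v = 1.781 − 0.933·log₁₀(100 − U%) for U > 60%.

Drainage path length: H_d = H = 8.6 m (single drainage).
T_v = c_v·t/H_d² = 2.8×3.6/8.6² = 0.13629.
T_v = 0.13629 corresponds to the U ≤ 60% branch:
U = √(4T_v/π) = 0.4166

U ≈ 41.7 %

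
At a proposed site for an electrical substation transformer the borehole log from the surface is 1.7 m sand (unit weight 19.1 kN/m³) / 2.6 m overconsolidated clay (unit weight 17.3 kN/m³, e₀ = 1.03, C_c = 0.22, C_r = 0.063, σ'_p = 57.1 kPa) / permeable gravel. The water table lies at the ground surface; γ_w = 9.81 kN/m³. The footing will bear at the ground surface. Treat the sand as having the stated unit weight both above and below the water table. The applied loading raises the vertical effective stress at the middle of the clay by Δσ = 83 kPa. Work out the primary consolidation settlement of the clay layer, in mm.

S_c ≈ 107 mm

Mid-depth of clay below the ground surface: z = 1.7 + 2.6/2 = 3 m.
Total vertical stress at mid-clay: σ_v = 19.1×1.7 + 17.3×1.3 = 54.96 kPa.
Pore pressure: u = 9.81×(3 − 0) = 29.43 kPa.
Initial effective stress: σ'_0 = σ_v − u = 54.96 − 29.43 = 25.53 kPa.
Final effective stress: σ'_f = 25.53 + 83 = 108.53 kPa.
σ'_f = 108.53 > σ'_p = 57.1 kPa, so the stress path crosses the preconsolidation pressure — recompression up to σ'_p, then virgin compression beyond:
S_c = H/(1+e₀)·[C_r·log₁₀(σ'_p/σ'_0) + C_c·log₁₀(σ'_f/σ'_p)]
    = 2.6/2.03 × [0.063×log₁₀(57.1/25.53) + 0.22×log₁₀(108.53/57.1)]
    = 1.2808 × [0.022024 + 0.061361] = 0.1068 m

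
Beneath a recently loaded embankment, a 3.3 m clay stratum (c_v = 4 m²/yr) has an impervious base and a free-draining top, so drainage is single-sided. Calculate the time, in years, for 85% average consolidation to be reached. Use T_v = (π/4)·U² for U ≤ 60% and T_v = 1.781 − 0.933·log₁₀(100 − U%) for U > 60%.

Drainage path length: H_d = H = 3.3 m (single drainage).
U > 60%: T_v = 1.781 − 0.933·log₁₀(100 − 85) = 0.68371.
t = T_v·H_d²/c_v = 0.68371×3.3²/4 = 1.861 years.

t ≈ 1.86 years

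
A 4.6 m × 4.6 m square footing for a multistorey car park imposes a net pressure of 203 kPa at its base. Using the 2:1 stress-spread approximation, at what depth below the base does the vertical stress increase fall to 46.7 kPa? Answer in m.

z ≈ 4.99 m

2:1 spreading — at depth z the loaded area has grown by z in each plan dimension:
qB²/(B+z)² = Δσ_z ⇒ z = B(√(q/Δσ_z) − 1) = 4.6×(√(203/46.7) − 1) = 4.991 m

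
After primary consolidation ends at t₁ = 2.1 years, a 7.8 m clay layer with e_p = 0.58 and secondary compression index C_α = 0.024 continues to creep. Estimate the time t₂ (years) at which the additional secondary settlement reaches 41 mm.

S_s = C_α·H/(1+e_p)·log₁₀(t₂/t₁) ⇒ log₁₀(t₂/t₁) = S_s·(1+e_p)/(C_α·H).
log₁₀(t₂/t₁) = 0.041 × (1+0.58) / (0.024×7.8) = 0.346
t₂ = t₁ × 10^0.346 = 2.1 × 2.218 = 4.659 years

t₂ ≈ 4.66 years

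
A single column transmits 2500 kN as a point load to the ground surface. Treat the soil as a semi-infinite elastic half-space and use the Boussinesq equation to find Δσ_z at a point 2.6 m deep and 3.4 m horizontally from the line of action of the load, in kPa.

Δσ_z ≈ 14.6 kPa

Boussinesq vertical stress below a point load on an elastic half-space:
Δσ_z = 3P/(2πz²) · [1 + (r/z)²]^(−5/2)
r/z = 3.4/2.6 = 1.3077; [1+(r/z)²]^(−5/2) = 0.082709.
Δσ_z = 3×2500/(2π×2.6²) × 0.082709 = 176.58 × 0.082709 = 14.6 kPa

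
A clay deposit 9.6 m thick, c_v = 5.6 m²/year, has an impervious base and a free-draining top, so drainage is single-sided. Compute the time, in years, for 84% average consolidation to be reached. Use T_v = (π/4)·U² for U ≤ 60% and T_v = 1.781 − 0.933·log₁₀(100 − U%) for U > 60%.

Drainage path length: H_d = H = 9.6 m (single drainage).
U > 60%: T_v = 1.781 − 0.933·log₁₀(100 − 84) = 0.65756.
t = T_v·H_d²/c_v = 0.65756×9.6²/5.6 = 10.82 years.

t ≈ 10.8 years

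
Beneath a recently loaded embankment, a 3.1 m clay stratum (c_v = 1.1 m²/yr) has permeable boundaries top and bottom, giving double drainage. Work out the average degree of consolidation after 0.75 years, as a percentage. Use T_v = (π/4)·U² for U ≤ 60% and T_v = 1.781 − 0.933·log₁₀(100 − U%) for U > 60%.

U ≈ 65.3 %

Drainage path length: H_d = H/2 = 1.55 m (double drainage).
T_v = c_v·t/H_d² = 1.1×0.75/1.55² = 0.34339.
T_v = 0.34339 corresponds to the U > 60% branch:
U = 1 − 10^((1.781 − T_v)/0.933)/100 = 0.6526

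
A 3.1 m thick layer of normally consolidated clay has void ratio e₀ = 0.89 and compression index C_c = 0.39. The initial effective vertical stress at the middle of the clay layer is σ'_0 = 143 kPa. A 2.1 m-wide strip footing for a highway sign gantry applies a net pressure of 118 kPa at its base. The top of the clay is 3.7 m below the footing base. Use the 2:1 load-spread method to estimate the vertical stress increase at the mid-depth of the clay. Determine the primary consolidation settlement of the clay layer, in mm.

Mid-depth of clay below the footing base: z = 3.7 + 3.1/2 = 5.25 m.
Stress increase at mid-clay by the 2:1 spreading method:
Δσ = qB/(B+z) = 118×2.1/(2.1+5.25) = 33.714 kPa
Final effective stress: σ'_f = σ'_0 + Δσ = 143 + 33.714 = 176.71 kPa.
Normally consolidated clay, so the full stress increment lies on the virgin compression line:
S_c = C_c·H/(1+e₀)·log₁₀(σ'_f/σ'_0) = 0.39×3.1/(1+0.89)×log₁₀(176.71/143)
    = 0.63968 × 0.091925 = 0.0588 m

S_c ≈ 58.8 mm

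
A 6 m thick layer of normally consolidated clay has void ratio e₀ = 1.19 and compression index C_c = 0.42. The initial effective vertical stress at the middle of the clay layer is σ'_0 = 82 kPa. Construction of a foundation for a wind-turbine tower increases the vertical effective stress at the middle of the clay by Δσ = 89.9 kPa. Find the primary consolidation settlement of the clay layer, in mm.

Final effective stress: σ'_f = σ'_0 + Δσ = 82 + 89.9 = 171.9 kPa.
Normally consolidated clay, so the full stress increment lies on the virgin compression line:
S_c = C_c·H/(1+e₀)·log₁₀(σ'_f/σ'_0) = 0.42×6/(1+1.19)×log₁₀(171.9/82)
    = 1.1507 × 0.32146 = 0.3699 m

S_c ≈ 370 mm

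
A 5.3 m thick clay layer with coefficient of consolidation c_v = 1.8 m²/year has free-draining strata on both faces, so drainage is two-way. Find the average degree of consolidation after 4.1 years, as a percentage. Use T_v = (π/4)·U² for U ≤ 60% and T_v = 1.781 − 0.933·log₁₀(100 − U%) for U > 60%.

U ≈ 93.9 %

Drainage path length: H_d = H/2 = 2.65 m (double drainage).
T_v = c_v·t/H_d² = 1.8×4.1/2.65² = 1.0509.
T_v = 1.0509 corresponds to the U > 60% branch:
U = 1 − 10^((1.781 − T_v)/0.933)/100 = 0.9394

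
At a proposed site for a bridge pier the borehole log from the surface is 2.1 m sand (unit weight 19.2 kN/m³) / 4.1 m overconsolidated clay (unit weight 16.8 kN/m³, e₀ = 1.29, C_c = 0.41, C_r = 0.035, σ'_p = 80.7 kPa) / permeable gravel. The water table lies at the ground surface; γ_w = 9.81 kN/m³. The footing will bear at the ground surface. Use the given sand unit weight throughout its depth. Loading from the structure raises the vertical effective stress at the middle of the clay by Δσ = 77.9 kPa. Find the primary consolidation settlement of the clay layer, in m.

S_c ≈ 0.128 m

Mid-depth of clay below the ground surface: z = 2.1 + 4.1/2 = 4.15 m.
Total vertical stress at mid-clay: σ_v = 19.2×2.1 + 16.8×2.05 = 74.76 kPa.
Pore pressure: u = 9.81×(4.15 − 0) = 40.712 kPa.
Initial effective stress: σ'_0 = σ_v − u = 74.76 − 40.712 = 34.048 kPa.
Final effective stress: σ'_f = 34.048 + 77.9 = 111.95 kPa.
σ'_f = 111.95 > σ'_p = 80.7 kPa, so the stress path crosses the preconsolidation pressure — recompression up to σ'_p, then virgin compression beyond:
S_c = H/(1+e₀)·[C_r·log₁₀(σ'_p/σ'_0) + C_c·log₁₀(σ'_f/σ'_p)]
    = 4.1/2.29 × [0.035×log₁₀(80.7/34.048) + 0.41×log₁₀(111.95/80.7)]
    = 1.7904 × [0.013117 + 0.058282] = 0.1278 m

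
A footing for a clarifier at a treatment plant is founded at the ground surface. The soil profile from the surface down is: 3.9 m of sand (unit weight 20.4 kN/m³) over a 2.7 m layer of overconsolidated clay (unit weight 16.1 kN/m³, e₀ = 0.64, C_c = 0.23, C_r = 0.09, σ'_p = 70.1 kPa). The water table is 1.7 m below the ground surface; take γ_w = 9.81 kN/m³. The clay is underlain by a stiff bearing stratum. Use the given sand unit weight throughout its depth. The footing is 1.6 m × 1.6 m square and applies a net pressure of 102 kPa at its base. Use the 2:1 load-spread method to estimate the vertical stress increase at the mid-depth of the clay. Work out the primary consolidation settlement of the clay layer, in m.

Mid-depth of clay below the ground surface: z = 3.9 + 2.7/2 = 5.25 m.
Total vertical stress at mid-clay: σ_v = 20.4×3.9 + 16.1×1.35 = 101.29 kPa.
Pore pressure: u = 9.81×(5.25 − 1.7) = 34.825 kPa.
Initial effective stress: σ'_0 = σ_v − u = 101.29 − 34.825 = 66.465 kPa.
Stress increase at mid-clay by the 2:1 spreading method:
Δσ = qBL/((B+z)(L+z)) = 102×1.6×1.6/((1.6+5.25)(1.6+5.25)) = 5.5649 kPa
Final effective stress: σ'_f = 66.465 + 5.5649 = 72.03 kPa.
σ'_f = 72.03 > σ'_p = 70.1 kPa, so the stress path crosses the preconsolidation pressure — recompression up to σ'_p, then virgin compression beyond:
S_c = H/(1+e₀)·[C_r·log₁₀(σ'_p/σ'_0) + C_c·log₁₀(σ'_f/σ'_p)]
    = 2.7/1.64 × [0.09×log₁₀(70.1/66.465) + 0.23×log₁₀(72.03/70.1)]
    = 1.6463 × [0.0020813 + 0.0027129] = 0.007893 m

S_c ≈ 0.00789 m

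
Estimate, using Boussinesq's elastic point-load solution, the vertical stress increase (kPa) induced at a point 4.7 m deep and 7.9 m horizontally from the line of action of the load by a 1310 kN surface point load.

Δσ_z ≈ 0.989 kPa

Boussinesq vertical stress below a point load on an elastic half-space:
Δσ_z = 3P/(2πz²) · [1 + (r/z)²]^(−5/2)
r/z = 7.9/4.7 = 1.6809; [1+(r/z)²]^(−5/2) = 0.034942.
Δσ_z = 3×1310/(2π×4.7²) × 0.034942 = 28.315 × 0.034942 = 0.9894 kPa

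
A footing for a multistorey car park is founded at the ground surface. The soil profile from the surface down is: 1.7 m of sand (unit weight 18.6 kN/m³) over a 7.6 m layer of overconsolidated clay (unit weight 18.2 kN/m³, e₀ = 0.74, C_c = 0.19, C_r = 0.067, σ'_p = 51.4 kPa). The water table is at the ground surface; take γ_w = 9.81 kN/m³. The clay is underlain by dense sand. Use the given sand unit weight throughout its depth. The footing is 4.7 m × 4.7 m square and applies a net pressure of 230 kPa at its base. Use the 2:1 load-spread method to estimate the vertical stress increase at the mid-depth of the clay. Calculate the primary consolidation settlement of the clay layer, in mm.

Mid-depth of clay below the ground surface: z = 1.7 + 7.6/2 = 5.5 m.
Total vertical stress at mid-clay: σ_v = 18.6×1.7 + 18.2×3.8 = 100.78 kPa.
Pore pressure: u = 9.81×(5.5 − 0) = 53.955 kPa.
Initial effective stress: σ'_0 = σ_v − u = 100.78 − 53.955 = 46.825 kPa.
Stress increase at mid-clay by the 2:1 spreading method:
Δσ = qBL/((B+z)(L+z)) = 230×4.7×4.7/((4.7+5.5)(4.7+5.5)) = 48.834 kPa
Final effective stress: σ'_f = 46.825 + 48.834 = 95.659 kPa.
σ'_f = 95.659 > σ'_p = 51.4 kPa, so the stress path crosses the preconsolidation pressure — recompression up to σ'_p, then virgin compression beyond:
S_c = H/(1+e₀)·[C_r·log₁₀(σ'_p/σ'_0) + C_c·log₁₀(σ'_f/σ'_p)]
    = 7.6/1.74 × [0.067×log₁₀(51.4/46.825) + 0.19×log₁₀(95.659/51.4)]
    = 4.3678 × [0.0027125 + 0.051255] = 0.2357 m

S_c ≈ 236 mm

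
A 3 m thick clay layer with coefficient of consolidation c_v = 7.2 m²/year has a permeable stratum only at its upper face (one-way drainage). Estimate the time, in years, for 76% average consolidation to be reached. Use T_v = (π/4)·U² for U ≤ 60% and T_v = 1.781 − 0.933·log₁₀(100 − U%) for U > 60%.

Drainage path length: H_d = H = 3 m (single drainage).
U > 60%: T_v = 1.781 − 0.933·log₁₀(100 − 76) = 0.49326.
t = T_v·H_d²/c_v = 0.49326×3²/7.2 = 0.6166 years.

t ≈ 0.617 years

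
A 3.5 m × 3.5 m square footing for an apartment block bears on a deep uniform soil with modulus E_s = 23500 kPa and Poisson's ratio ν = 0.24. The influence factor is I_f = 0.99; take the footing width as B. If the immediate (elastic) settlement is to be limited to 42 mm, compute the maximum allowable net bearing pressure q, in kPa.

q ≈ 302 kPa

S_e = q·B·(1−ν²)/E_s · I_f  ⇒  q = S_e·E_s / (B·(1−ν²)·I_f).
q = 0.042 × 23500 / (3.5 × 0.9424 × 0.99) = 302.3 kPa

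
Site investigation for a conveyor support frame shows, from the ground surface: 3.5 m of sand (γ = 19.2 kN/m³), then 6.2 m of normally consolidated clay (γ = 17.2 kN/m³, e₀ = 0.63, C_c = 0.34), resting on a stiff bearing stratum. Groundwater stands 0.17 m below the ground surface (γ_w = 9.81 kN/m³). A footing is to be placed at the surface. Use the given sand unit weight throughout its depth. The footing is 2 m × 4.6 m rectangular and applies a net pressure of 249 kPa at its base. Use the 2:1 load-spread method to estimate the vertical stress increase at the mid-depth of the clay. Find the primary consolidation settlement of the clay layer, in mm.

Mid-depth of clay below the ground surface: z = 3.5 + 6.2/2 = 6.6 m.
Total vertical stress at mid-clay: σ_v = 19.2×3.5 + 17.2×3.1 = 120.52 kPa.
Pore pressure: u = 9.81×(6.6 − 0.17) = 63.078 kPa.
Initial effective stress: σ'_0 = σ_v − u = 120.52 − 63.078 = 57.442 kPa.
Stress increase at mid-clay by the 2:1 spreading method:
Δσ = qBL/((B+z)(L+z)) = 249×2×4.6/((2+6.6)(4.6+6.6)) = 23.783 kPa
Final effective stress: σ'_f = σ'_0 + Δσ = 57.442 + 23.783 = 81.225 kPa.
Normally consolidated clay, so the full stress increment lies on the virgin compression line:
S_c = C_c·H/(1+e₀)·log₁₀(σ'_f/σ'_0) = 0.34×6.2/(1+0.63)×log₁₀(81.225/57.442)
    = 1.2933 × 0.15046 = 0.1946 m

S_c ≈ 195 mm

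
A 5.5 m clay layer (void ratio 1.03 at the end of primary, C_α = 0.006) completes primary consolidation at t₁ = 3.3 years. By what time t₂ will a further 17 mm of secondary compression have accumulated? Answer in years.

S_s = C_α·H/(1+e_p)·log₁₀(t₂/t₁) ⇒ log₁₀(t₂/t₁) = S_s·(1+e_p)/(C_α·H).
log₁₀(t₂/t₁) = 0.017 × (1+1.03) / (0.006×5.5) = 1.046
t₂ = t₁ × 10^1.046 = 3.3 × 11.11 = 36.67 years

t₂ ≈ 36.7 years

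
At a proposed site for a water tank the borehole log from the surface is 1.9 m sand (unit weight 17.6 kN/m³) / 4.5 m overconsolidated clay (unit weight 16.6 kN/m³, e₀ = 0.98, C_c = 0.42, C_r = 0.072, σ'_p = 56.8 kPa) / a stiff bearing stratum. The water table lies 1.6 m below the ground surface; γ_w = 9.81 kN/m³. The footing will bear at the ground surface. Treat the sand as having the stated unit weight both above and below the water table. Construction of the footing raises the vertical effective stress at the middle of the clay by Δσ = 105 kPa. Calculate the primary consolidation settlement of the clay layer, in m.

S_c ≈ 0.42 m

Mid-depth of clay below the ground surface: z = 1.9 + 4.5/2 = 4.15 m.
Total vertical stress at mid-clay: σ_v = 17.6×1.9 + 16.6×2.25 = 70.79 kPa.
Pore pressure: u = 9.81×(4.15 − 1.6) = 25.015 kPa.
Initial effective stress: σ'_0 = σ_v − u = 70.79 − 25.015 = 45.775 kPa.
Final effective stress: σ'_f = 45.775 + 105 = 150.78 kPa.
σ'_f = 150.78 > σ'_p = 56.8 kPa, so the stress path crosses the preconsolidation pressure — recompression up to σ'_p, then virgin compression beyond:
S_c = H/(1+e₀)·[C_r·log₁₀(σ'_p/σ'_0) + C_c·log₁₀(σ'_f/σ'_p)]
    = 4.5/1.98 × [0.072×log₁₀(56.8/45.775) + 0.42×log₁₀(150.78/56.8)]
    = 2.2727 × [0.0067478 + 0.17808] = 0.4201 m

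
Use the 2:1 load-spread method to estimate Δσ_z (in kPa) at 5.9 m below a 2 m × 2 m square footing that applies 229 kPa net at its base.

Δσ_z ≈ 14.7 kPa

By the 2:1 method the load spreads at 1 horizontal : 2 vertical, so at depth z the loaded area has grown by z in each plan dimension:
Δσ = qBL/((B+z)(L+z)) = 229×2×2/((2+5.9)(2+5.9)) = 14.677 kPa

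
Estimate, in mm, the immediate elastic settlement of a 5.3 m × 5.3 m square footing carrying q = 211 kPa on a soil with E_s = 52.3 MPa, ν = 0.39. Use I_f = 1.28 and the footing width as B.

S_e ≈ 23.2 mm

Immediate (elastic) settlement: S_e = q·B·(1−ν²)/E_s · I_f.
E_s = 52.3 MPa = 52300 kPa.
S_e = 211 × 5.3 × (1 − 0.39²) / 52300 × 1.28
    = 211 × 5.3 × 0.8479 / 52300 × 1.28
    = 0.02321 m = 23.21 mm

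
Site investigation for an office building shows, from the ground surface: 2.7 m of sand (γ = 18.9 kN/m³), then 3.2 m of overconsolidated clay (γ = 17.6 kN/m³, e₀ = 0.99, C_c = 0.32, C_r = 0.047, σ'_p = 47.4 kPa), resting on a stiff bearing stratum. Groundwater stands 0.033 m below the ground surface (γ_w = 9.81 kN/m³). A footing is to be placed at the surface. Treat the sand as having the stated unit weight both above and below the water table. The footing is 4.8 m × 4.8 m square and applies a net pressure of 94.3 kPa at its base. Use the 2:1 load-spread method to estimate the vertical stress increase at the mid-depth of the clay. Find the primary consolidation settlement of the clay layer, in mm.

Mid-depth of clay below the ground surface: z = 2.7 + 3.2/2 = 4.3 m.
Total vertical stress at mid-clay: σ_v = 18.9×2.7 + 17.6×1.6 = 79.19 kPa.
Pore pressure: u = 9.81×(4.3 − 0.033) = 41.859 kPa.
Initial effective stress: σ'_0 = σ_v − u = 79.19 − 41.859 = 37.331 kPa.
Stress increase at mid-clay by the 2:1 spreading method:
Δσ = qBL/((B+z)(L+z)) = 94.3×4.8×4.8/((4.8+4.3)(4.8+4.3)) = 26.237 kPa
Final effective stress: σ'_f = 37.331 + 26.237 = 63.568 kPa.
σ'_f = 63.568 > σ'_p = 47.4 kPa, so the stress path crosses the preconsolidation pressure — recompression up to σ'_p, then virgin compression beyond:
S_c = H/(1+e₀)·[C_r·log₁₀(σ'_p/σ'_0) + C_c·log₁₀(σ'_f/σ'_p)]
    = 3.2/1.99 × [0.047×log₁₀(47.4/37.331) + 0.32×log₁₀(63.568/47.4)]
    = 1.608 × [0.0048743 + 0.040787] = 0.07342 m

S_c ≈ 73.4 mm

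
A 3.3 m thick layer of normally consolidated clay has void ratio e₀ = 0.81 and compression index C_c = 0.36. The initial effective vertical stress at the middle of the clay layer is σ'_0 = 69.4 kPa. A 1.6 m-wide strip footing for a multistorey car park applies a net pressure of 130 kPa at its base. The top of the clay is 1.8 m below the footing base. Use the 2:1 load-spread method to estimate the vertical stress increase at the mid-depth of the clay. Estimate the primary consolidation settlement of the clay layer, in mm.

S_c ≈ 133 mm

Mid-depth of clay below the footing base: z = 1.8 + 3.3/2 = 3.45 m.
Stress increase at mid-clay by the 2:1 spreading method:
Δσ = qB/(B+z) = 130×1.6/(1.6+3.45) = 41.188 kPa
Final effective stress: σ'_f = σ'_0 + Δσ = 69.4 + 41.188 = 110.59 kPa.
Normally consolidated clay, so the full stress increment lies on the virgin compression line:
S_c = C_c·H/(1+e₀)·log₁₀(σ'_f/σ'_0) = 0.36×3.3/(1+0.81)×log₁₀(110.59/69.4)
    = 0.65635 × 0.20236 = 0.1328 m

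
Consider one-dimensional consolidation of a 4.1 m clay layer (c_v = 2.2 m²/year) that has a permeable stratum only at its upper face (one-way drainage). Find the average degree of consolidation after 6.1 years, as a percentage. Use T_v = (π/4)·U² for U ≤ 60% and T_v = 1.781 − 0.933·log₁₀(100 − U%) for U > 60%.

Drainage path length: H_d = H = 4.1 m (single drainage).
T_v = c_v·t/H_d² = 2.2×6.1/4.1² = 0.79833.
T_v = 0.79833 corresponds to the U > 60% branch:
U = 1 − 10^((1.781 − T_v)/0.933)/100 = 0.887

U ≈ 88.7 %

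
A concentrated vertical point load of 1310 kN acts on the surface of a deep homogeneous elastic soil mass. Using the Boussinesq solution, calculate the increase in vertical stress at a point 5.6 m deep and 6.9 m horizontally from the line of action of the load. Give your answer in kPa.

Boussinesq vertical stress below a point load on an elastic half-space:
Δσ_z = 3P/(2πz²) · [1 + (r/z)²]^(−5/2)
r/z = 6.9/5.6 = 1.2321; [1+(r/z)²]^(−5/2) = 0.099377.
Δσ_z = 3×1310/(2π×5.6²) × 0.099377 = 19.945 × 0.099377 = 1.982 kPa

Δσ_z ≈ 1.98 kPa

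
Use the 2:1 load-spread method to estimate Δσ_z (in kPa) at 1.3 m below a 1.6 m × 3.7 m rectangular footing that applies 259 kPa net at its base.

Δσ_z ≈ 106 kPa

By the 2:1 method the load spreads at 1 horizontal : 2 vertical, so at depth z the loaded area has grown by z in each plan dimension:
Δσ = qBL/((B+z)(L+z)) = 259×1.6×3.7/((1.6+1.3)(3.7+1.3)) = 105.74 kPa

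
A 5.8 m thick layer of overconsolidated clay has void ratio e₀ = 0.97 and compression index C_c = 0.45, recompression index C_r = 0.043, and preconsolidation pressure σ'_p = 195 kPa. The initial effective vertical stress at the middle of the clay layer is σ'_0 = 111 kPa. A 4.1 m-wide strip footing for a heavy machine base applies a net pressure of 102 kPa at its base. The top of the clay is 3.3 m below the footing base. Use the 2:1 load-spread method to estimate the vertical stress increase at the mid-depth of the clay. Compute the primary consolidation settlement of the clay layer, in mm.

S_c ≈ 17.1 mm

Mid-depth of clay below the footing base: z = 3.3 + 5.8/2 = 6.2 m.
Stress increase at mid-clay by the 2:1 spreading method:
Δσ = qB/(B+z) = 102×4.1/(4.1+6.2) = 40.602 kPa
Final effective stress: σ'_f = 111 + 40.602 = 151.6 kPa.
σ'_f = 151.6 ≤ σ'_p = 195 kPa, so the clay remains overconsolidated and only the recompression index applies:
S_c = C_r·H/(1+e₀)·log₁₀(σ'_f/σ'_0) = 0.043×5.8/1.97×log₁₀(151.6/111)
    = 0.1266 × 0.13538 = 0.01714 m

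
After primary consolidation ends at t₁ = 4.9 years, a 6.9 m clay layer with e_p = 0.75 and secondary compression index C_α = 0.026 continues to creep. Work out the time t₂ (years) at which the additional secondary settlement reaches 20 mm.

S_s = C_α·H/(1+e_p)·log₁₀(t₂/t₁) ⇒ log₁₀(t₂/t₁) = S_s·(1+e_p)/(C_α·H).
log₁₀(t₂/t₁) = 0.02 × (1+0.75) / (0.026×6.9) = 0.1951
t₂ = t₁ × 10^0.1951 = 4.9 × 1.567 = 7.679 years

t₂ ≈ 7.68 years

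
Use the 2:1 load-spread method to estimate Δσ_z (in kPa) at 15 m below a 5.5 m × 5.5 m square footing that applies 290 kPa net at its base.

By the 2:1 method the load spreads at 1 horizontal : 2 vertical, so at depth z the loaded area has grown by z in each plan dimension:
Δσ = qBL/((B+z)(L+z)) = 290×5.5×5.5/((5.5+15)(5.5+15)) = 20.874 kPa

Δσ_z ≈ 20.9 kPa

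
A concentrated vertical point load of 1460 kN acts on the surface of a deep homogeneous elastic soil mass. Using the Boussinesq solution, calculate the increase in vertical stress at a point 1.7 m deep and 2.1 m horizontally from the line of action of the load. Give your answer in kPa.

Δσ_z ≈ 23.8 kPa

Boussinesq vertical stress below a point load on an elastic half-space:
Δσ_z = 3P/(2πz²) · [1 + (r/z)²]^(−5/2)
r/z = 2.1/1.7 = 1.2353; [1+(r/z)²]^(−5/2) = 0.098614.
Δσ_z = 3×1460/(2π×1.7²) × 0.098614 = 241.21 × 0.098614 = 23.79 kPa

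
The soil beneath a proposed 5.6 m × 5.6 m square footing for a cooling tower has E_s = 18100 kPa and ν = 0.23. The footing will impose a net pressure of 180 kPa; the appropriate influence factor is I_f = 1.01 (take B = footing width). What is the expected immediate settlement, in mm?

S_e ≈ 53.3 mm

Immediate (elastic) settlement: S_e = q·B·(1−ν²)/E_s · I_f.
S_e = 180 × 5.6 × (1 − 0.23²) / 18100 × 1.01
    = 180 × 5.6 × 0.9471 / 18100 × 1.01
    = 0.05327 m = 53.27 mm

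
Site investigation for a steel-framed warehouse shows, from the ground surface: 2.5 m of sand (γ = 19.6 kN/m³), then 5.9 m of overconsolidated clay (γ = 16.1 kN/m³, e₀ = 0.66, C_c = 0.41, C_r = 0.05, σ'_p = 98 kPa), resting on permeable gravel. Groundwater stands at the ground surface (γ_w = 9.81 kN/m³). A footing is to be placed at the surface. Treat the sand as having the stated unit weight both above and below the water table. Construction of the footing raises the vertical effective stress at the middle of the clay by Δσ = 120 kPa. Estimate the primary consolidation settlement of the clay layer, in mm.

Mid-depth of clay below the ground surface: z = 2.5 + 5.9/2 = 5.45 m.
Total vertical stress at mid-clay: σ_v = 19.6×2.5 + 16.1×2.95 = 96.495 kPa.
Pore pressure: u = 9.81×(5.45 − 0) = 53.465 kPa.
Initial effective stress: σ'_0 = σ_v − u = 96.495 − 53.465 = 43.03 kPa.
Final effective stress: σ'_f = 43.03 + 120 = 163.03 kPa.
σ'_f = 163.03 > σ'_p = 98 kPa, so the stress path crosses the preconsolidation pressure — recompression up to σ'_p, then virgin compression beyond:
S_c = H/(1+e₀)·[C_r·log₁₀(σ'_p/σ'_0) + C_c·log₁₀(σ'_f/σ'_p)]
    = 5.9/1.66 × [0.05×log₁₀(98/43.03) + 0.41×log₁₀(163.03/98)]
    = 3.5542 × [0.017873 + 0.090627] = 0.3856 m

S_c ≈ 386 mm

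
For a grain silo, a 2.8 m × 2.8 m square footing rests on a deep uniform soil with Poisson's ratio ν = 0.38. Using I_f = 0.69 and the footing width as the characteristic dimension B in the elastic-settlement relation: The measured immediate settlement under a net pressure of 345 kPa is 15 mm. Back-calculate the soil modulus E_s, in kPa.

S_e = q·B·(1−ν²)/E_s · I_f  ⇒  E_s = q·B·(1−ν²)·I_f / S_e.
E_s = 345 × 2.8 × 0.8556 × 0.69 / 0.015 = 38020 kPa

E_s ≈ 38000 kPa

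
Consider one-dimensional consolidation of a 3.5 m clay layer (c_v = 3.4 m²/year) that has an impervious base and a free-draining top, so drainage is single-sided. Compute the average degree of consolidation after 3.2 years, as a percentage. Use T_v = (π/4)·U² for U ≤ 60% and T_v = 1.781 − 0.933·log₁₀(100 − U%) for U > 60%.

Drainage path length: H_d = H = 3.5 m (single drainage).
T_v = c_v·t/H_d² = 3.4×3.2/3.5² = 0.88816.
T_v = 0.88816 corresponds to the U > 60% branch:
U = 1 − 10^((1.781 − T_v)/0.933)/100 = 0.9094

U ≈ 90.9 %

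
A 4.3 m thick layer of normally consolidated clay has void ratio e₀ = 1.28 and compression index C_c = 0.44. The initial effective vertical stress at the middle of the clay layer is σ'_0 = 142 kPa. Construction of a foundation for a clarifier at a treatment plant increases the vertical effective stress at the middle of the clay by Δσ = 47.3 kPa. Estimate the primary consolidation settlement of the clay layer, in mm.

S_c ≈ 104 mm

Final effective stress: σ'_f = σ'_0 + Δσ = 142 + 47.3 = 189.3 kPa.
Normally consolidated clay, so the full stress increment lies on the virgin compression line:
S_c = C_c·H/(1+e₀)·log₁₀(σ'_f/σ'_0) = 0.44×4.3/(1+1.28)×log₁₀(189.3/142)
    = 0.82982 × 0.12486 = 0.1036 m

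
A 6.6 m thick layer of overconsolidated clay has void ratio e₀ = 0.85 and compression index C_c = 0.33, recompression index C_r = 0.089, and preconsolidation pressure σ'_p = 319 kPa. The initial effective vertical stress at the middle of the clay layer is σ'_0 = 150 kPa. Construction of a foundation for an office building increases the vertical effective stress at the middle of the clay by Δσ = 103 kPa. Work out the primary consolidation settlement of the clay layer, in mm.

Final effective stress: σ'_f = 150 + 103 = 253 kPa.
σ'_f = 253 ≤ σ'_p = 319 kPa, so the clay remains overconsolidated and only the recompression index applies:
S_c = C_r·H/(1+e₀)·log₁₀(σ'_f/σ'_0) = 0.089×6.6/1.85×log₁₀(253/150)
    = 0.31752 × 0.22703 = 0.07209 m

S_c ≈ 72.1 mm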